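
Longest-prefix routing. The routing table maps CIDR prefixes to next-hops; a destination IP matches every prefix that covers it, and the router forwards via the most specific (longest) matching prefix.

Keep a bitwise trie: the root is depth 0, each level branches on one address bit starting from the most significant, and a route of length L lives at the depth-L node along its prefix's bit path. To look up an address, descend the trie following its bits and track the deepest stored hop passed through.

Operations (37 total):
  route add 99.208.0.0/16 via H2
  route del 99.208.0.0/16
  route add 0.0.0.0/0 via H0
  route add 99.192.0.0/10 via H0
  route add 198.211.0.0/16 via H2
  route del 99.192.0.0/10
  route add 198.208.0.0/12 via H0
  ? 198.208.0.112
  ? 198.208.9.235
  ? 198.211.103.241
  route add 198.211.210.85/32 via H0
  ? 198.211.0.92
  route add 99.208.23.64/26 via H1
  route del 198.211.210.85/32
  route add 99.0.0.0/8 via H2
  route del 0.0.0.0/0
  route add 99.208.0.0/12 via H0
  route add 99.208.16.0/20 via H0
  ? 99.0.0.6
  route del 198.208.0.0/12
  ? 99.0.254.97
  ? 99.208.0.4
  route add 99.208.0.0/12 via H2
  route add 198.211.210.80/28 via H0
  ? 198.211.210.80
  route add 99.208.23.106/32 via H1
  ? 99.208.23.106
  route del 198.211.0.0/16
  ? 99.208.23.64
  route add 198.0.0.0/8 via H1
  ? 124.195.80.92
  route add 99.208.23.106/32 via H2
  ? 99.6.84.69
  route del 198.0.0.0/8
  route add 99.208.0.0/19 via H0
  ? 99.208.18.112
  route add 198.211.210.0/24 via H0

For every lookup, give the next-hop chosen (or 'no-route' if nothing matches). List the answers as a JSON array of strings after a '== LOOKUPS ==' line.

Process each operation:
  + 99.208.0.0/16 (H2) depth=16
  - 99.208.0.0/16 clear@16
  + 0.0.0.0/0 (H0) depth=0
  + 99.192.0.0/10 (H0) depth=10
  + 198.211.0.0/16 (H2) depth=16
  - 99.192.0.0/10 clear@10
  + 198.208.0.0/12 (H0) depth=12
  lookup 198.208.0.112: bits 11000110110100 walk d0:H0→d1:-→d2:-→d3:-→d4:-→d5:-→d6:-→d7:-→d8:-→d9:-→d10:-→d11:-→d12:H0→d13:-→d14:- -> H0
  lookup 198.208.9.235: bits 11000110110100 walk d0:H0→d1:-→d2:-→d3:-→d4:-→d5:-→d6:-→d7:-→d8:-→d9:-→d10:-→d11:-→d12:H0→d13:-→d14:- -> H0
  lookup 198.211.103.241: bits 1100011011010011 walk d0:H0→d1:-→d2:-→d3:-→d4:-→d5:-→d6:-→d7:-→d8:-→d9:-→d10:-→d11:-→d12:H0→d13:-→d14:-→d15:-→d16:H2 -> H2
  + 198.211.210.85/32 (H0) depth=32
  lookup 198.211.0.92: bits 1100011011010011 walk d0:H0→d1:-→d2:-→d3:-→d4:-→d5:-→d6:-→d7:-→d8:-→d9:-→d10:-→d11:-→d12:H0→d13:-→d14:-→d15:-→d16:H2 -> H2
  + 99.208.23.64/26 (H1) depth=26
  - 198.211.210.85/32 clear@32
  + 99.0.0.0/8 (H2) depth=8
  - 0.0.0.0/0 clear@0
  + 99.208.0.0/12 (H0) depth=12
  + 99.208.16.0/20 (H0) depth=20
  lookup 99.0.0.6: bits 01100011 walk d0:-→d1:-→d2:-→d3:-→d4:-→d5:-→d6:-→d7:-→d8:H2 -> H2
  - 198.208.0.0/12 clear@12
  lookup 99.0.254.97: bits 01100011 walk d0:-→d1:-→d2:-→d3:-→d4:-→d5:-→d6:-→d7:-→d8:H2 -> H2
  lookup 99.208.0.4: bits 0110001111010000000 walk d0:-→d1:-→d2:-→d3:-→d4:-→d5:-→d6:-→d7:-→d8:H2→d9:-→d10:-→d11:-→d12:H0→d13:-→d14:-→d15:-→d16:-→d17:-→d18:-→d19:- -> H0
  + 99.208.0.0/12 (H2) depth=12
  + 198.211.210.80/28 (H0) depth=28
  lookup 198.211.210.80: bits 11000110110100111101001001010 walk d0:-→d1:-→d2:-→d3:-→d4:-→d5:-→d6:-→d7:-→d8:-→d9:-→d10:-→d11:-→d12:-→d13:-→d14:-→d15:-→d16:H2→d17:-→d18:-→d19:-→d20:-→d21:-→d22:-→d23:-→d24:-→d25:-→d26:-→d27:-→d28:H0→d29:- -> H0
  + 99.208.23.106/32 (H1) depth=32
  lookup 99.208.23.106: bits 01100011110100000001011101101010 walk d0:-→d1:-→d2:-→d3:-→d4:-→d5:-→d6:-→d7:-→d8:H2→d9:-→d10:-→d11:-→d12:H2→d13:-→d14:-→d15:-→d16:-→d17:-→d18:-→d19:-→d20:H0→d21:-→d22:-→d23:-→d24:-→d25:-→d26:H1→d27:-→d28:-→d29:-→d30:-→d31:-→d32:H1 -> H1
  - 198.211.0.0/16 clear@16
  lookup 99.208.23.64: bits 01100011110100000001011101 walk d0:-→d1:-→d2:-→d3:-→d4:-→d5:-→d6:-→d7:-→d8:H2→d9:-→d10:-→d11:-→d12:H2→d13:-→d14:-→d15:-→d16:-→d17:-→d18:-→d19:-→d20:H0→d21:-→d22:-→d23:-→d24:-→d25:-→d26:H1 -> H1
  + 198.0.0.0/8 (H1) depth=8
  lookup 124.195.80.92: bits 011 walk d0:-→d1:-→d2:-→d3:- -> no-route
  + 99.208.23.106/32 (H2) depth=32
  lookup 99.6.84.69: bits 01100011 walk d0:-→d1:-→d2:-→d3:-→d4:-→d5:-→d6:-→d7:-→d8:H2 -> H2
  - 198.0.0.0/8 clear@8
  + 99.208.0.0/19 (H0) depth=19
  lookup 99.208.18.112: bits 011000111101000000010 walk d0:-→d1:-→d2:-→d3:-→d4:-→d5:-→d6:-→d7:-→d8:H2→d9:-→d10:-→d11:-→d12:H2→d13:-→d14:-→d15:-→d16:-→d17:-→d18:-→d19:H0→d20:H0→d21:- -> H0
  + 198.211.210.0/24 (H0) depth=24

== LOOKUPS ==
["H0","H0","H2","H2","H2","H2","H0","H0","H1","H1","no-route","H2","H0"]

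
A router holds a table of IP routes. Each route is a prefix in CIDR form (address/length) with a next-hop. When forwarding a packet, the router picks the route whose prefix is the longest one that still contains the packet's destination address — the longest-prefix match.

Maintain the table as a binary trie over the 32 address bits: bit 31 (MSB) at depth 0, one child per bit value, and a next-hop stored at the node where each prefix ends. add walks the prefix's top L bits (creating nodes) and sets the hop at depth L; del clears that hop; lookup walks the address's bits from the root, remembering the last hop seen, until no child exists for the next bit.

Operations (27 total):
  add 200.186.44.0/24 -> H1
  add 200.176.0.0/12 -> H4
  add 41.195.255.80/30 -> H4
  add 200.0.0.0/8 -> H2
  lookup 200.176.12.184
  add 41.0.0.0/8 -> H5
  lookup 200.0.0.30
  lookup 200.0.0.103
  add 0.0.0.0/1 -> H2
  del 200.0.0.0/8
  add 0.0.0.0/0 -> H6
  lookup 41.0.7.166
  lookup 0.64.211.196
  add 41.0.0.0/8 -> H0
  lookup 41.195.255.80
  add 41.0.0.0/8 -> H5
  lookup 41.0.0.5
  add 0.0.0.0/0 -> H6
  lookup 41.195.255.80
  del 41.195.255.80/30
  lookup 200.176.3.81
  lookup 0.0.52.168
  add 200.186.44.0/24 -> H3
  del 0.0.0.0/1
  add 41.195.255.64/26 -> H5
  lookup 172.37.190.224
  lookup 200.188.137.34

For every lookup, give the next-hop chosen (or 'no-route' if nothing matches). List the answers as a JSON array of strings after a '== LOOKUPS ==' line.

Apply in order:
  add 200.186.44.0/24 -> H1 at depth 24
  add 200.176.0.0/12 -> H4 at depth 12
  add 41.195.255.80/30 -> H4 at depth 30
  add 200.0.0.0/8 -> H2 at depth 8
  lookup 200.176.12.184: bits 110010001011 walk d0:-→d1:-→d2:-→d3:-→d4:-→d5:-→d6:-→d7:-→d8:H2→d9:-→d10:-→d11:-→d12:H4 -> H4
  add 41.0.0.0/8 -> H5 at depth 8
  lookup 200.0.0.30: bits 11001000 walk d0:-→d1:-→d2:-→d3:-→d4:-→d5:-→d6:-→d7:-→d8:H2 -> H2
  lookup 200.0.0.103: bits 11001000 walk d0:-→d1:-→d2:-→d3:-→d4:-→d5:-→d6:-→d7:-→d8:H2 -> H2
  add 0.0.0.0/1 -> H2 at depth 1
  - 200.0.0.0/8 clear@8
  add 0.0.0.0/0 -> H6 at depth 0
  lookup 41.0.7.166: bits 00101001 walk d0:H6→d1:H2→d2:-→d3:-→d4:-→d5:-→d6:-→d7:-→d8:H5 -> H5
  lookup 0.64.211.196: bits 00 walk d0:H6→d1:H2→d2:- -> H2
  add 41.0.0.0/8 -> H0 at depth 8
  lookup 41.195.255.80: bits 001010011100001111111111010100 walk d0:H6→d1:H2→d2:-→d3:-→d4:-→d5:-→d6:-→d7:-→d8:H0→d9:-→d10:-→d11:-→d12:-→d13:-→d14:-→d15:-→d16:-→d17:-→d18:-→d19:-→d20:-→d21:-→d22:-→d23:-→d24:-→d25:-→d26:-→d27:-→d28:-→d29:-→d30:H4 -> H4
  add 41.0.0.0/8 -> H5 at depth 8
  lookup 41.0.0.5: bits 00101001 walk d0:H6→d1:H2→d2:-→d3:-→d4:-→d5:-→d6:-→d7:-→d8:H5 -> H5
  add 0.0.0.0/0 -> H6 at depth 0
  lookup 41.195.255.80: bits 001010011100001111111111010100 walk d0:H6→d1:H2→d2:-→d3:-→d4:-→d5:-→d6:-→d7:-→d8:H5→d9:-→d10:-→d11:-→d12:-→d13:-→d14:-→d15:-→d16:-→d17:-→d18:-→d19:-→d20:-→d21:-→d22:-→d23:-→d24:-→d25:-→d26:-→d27:-→d28:-→d29:-→d30:H4 -> H4
  - 41.195.255.80/30 clear@30
  lookup 200.176.3.81: bits 110010001011 walk d0:H6→d1:-→d2:-→d3:-→d4:-→d5:-→d6:-→d7:-→d8:-→d9:-→d10:-→d11:-→d12:H4 -> H4
  lookup 0.0.52.168: bits 00 walk d0:H6→d1:H2→d2:- -> H2
  add 200.186.44.0/24 -> H3 at depth 24
  - 0.0.0.0/1 clear@1
  add 41.195.255.64/26 -> H5 at depth 26
  lookup 172.37.190.224: bits 1 walk d0:H6→d1:- -> H6
  lookup 200.188.137.34: bits 1100100010111 walk d0:H6→d1:-→d2:-→d3:-→d4:-→d5:-→d6:-→d7:-→d8:-→d9:-→d10:-→d11:-→d12:H4→d13:- -> H4

== LOOKUPS ==
["H4","H2","H2","H5","H2","H4","H5","H4","H4","H2","H6","H4"]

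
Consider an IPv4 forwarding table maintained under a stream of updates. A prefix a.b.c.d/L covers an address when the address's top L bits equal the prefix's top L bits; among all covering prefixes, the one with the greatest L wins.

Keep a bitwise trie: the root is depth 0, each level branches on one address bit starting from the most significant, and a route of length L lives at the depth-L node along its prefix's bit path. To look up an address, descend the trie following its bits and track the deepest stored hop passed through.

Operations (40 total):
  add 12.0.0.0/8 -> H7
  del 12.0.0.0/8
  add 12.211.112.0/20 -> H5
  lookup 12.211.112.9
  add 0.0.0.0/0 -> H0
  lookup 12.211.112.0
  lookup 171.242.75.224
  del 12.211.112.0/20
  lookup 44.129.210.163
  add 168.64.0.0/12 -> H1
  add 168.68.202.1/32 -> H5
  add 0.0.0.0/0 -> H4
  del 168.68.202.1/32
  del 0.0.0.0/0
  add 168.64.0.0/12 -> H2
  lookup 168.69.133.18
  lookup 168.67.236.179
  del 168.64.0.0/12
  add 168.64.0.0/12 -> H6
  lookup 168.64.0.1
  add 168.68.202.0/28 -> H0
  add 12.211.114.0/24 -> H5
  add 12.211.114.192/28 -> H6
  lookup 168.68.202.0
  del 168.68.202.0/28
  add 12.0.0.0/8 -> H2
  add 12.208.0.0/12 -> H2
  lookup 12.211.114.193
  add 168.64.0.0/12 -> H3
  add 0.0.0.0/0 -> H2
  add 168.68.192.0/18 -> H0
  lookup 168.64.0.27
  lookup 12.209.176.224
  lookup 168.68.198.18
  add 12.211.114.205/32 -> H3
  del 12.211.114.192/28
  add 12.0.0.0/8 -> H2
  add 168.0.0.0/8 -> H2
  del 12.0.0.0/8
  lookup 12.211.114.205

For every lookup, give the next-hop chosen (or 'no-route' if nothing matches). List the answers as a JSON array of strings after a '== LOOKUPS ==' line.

Apply in order:
  add 12.0.0.0/8 -> H7 at depth 8
  - 12.0.0.0/8 clear@8
  add 12.211.112.0/20 -> H5 at depth 20
  lookup 12.211.112.9: bits 00001100110100110111 walk d0:-→d1:-→d2:-→d3:-→d4:-→d5:-→d6:-→d7:-→d8:-→d9:-→d10:-→d11:-→d12:-→d13:-→d14:-→d15:-→d16:-→d17:-→d18:-→d19:-→d20:H5 -> H5
  add 0.0.0.0/0 -> H0 at depth 0
  lookup 12.211.112.0: bits 00001100110100110111 walk d0:H0→d1:-→d2:-→d3:-→d4:-→d5:-→d6:-→d7:-→d8:-→d9:-→d10:-→d11:-→d12:-→d13:-→d14:-→d15:-→d16:-→d17:-→d18:-→d19:-→d20:H5 -> H5
  lookup 171.242.75.224: bits ε walk d0:H0 -> H0
  - 12.211.112.0/20 clear@20
  lookup 44.129.210.163: bits 00 walk d0:H0→d1:-→d2:- -> H0
  add 168.64.0.0/12 -> H1 at depth 12
  add 168.68.202.1/32 -> H5 at depth 32
  add 0.0.0.0/0 -> H4 at depth 0
  - 168.68.202.1/32 clear@32
  - 0.0.0.0/0 clear@0
  add 168.64.0.0/12 -> H2 at depth 12
  lookup 168.69.133.18: bits 101010000100010 walk d0:-→d1:-→d2:-→d3:-→d4:-→d5:-→d6:-→d7:-→d8:-→d9:-→d10:-→d11:-→d12:H2→d13:-→d14:-→d15:- -> H2
  lookup 168.67.236.179: bits 1010100001000 walk d0:-→d1:-→d2:-→d3:-→d4:-→d5:-→d6:-→d7:-→d8:-→d9:-→d10:-→d11:-→d12:H2→d13:- -> H2
  - 168.64.0.0/12 clear@12
  add 168.64.0.0/12 -> H6 at depth 12
  lookup 168.64.0.1: bits 1010100001000 walk d0:-→d1:-→d2:-→d3:-→d4:-→d5:-→d6:-→d7:-→d8:-→d9:-→d10:-→d11:-→d12:H6→d13:- -> H6
  add 168.68.202.0/28 -> H0 at depth 28
  add 12.211.114.0/24 -> H5 at depth 24
  add 12.211.114.192/28 -> H6 at depth 28
  lookup 168.68.202.0: bits 1010100001000100110010100000000 walk d0:-→d1:-→d2:-→d3:-→d4:-→d5:-→d6:-→d7:-→d8:-→d9:-→d10:-→d11:-→d12:H6→d13:-→d14:-→d15:-→d16:-→d17:-→d18:-→d19:-→d20:-→d21:-→d22:-→d23:-→d24:-→d25:-→d26:-→d27:-→d28:H0→d29:-→d30:-→d31:- -> H0
  - 168.68.202.0/28 clear@28
  add 12.0.0.0/8 -> H2 at depth 8
  add 12.208.0.0/12 -> H2 at depth 12
  lookup 12.211.114.193: bits 0000110011010011011100101100 walk d0:-→d1:-→d2:-→d3:-→d4:-→d5:-→d6:-→d7:-→d8:H2→d9:-→d10:-→d11:-→d12:H2→d13:-→d14:-→d15:-→d16:-→d17:-→d18:-→d19:-→d20:-→d21:-→d22:-→d23:-→d24:H5→d25:-→d26:-→d27:-→d28:H6 -> H6
  add 168.64.0.0/12 -> H3 at depth 12
  add 0.0.0.0/0 -> H2 at depth 0
  add 168.68.192.0/18 -> H0 at depth 18
  lookup 168.64.0.27: bits 1010100001000 walk d0:H2→d1:-→d2:-→d3:-→d4:-→d5:-→d6:-→d7:-→d8:-→d9:-→d10:-→d11:-→d12:H3→d13:- -> H3
  lookup 12.209.176.224: bits 00001100110100 walk d0:H2→d1:-→d2:-→d3:-→d4:-→d5:-→d6:-→d7:-→d8:H2→d9:-→d10:-→d11:-→d12:H2→d13:-→d14:- -> H2
  lookup 168.68.198.18: bits 10101000010001001100 walk d0:H2→d1:-→d2:-→d3:-→d4:-→d5:-→d6:-→d7:-→d8:-→d9:-→d10:-→d11:-→d12:H3→d13:-→d14:-→d15:-→d16:-→d17:-→d18:H0→d19:-→d20:- -> H0
  add 12.211.114.205/32 -> H3 at depth 32
  - 12.211.114.192/28 clear@28
  add 12.0.0.0/8 -> H2 at depth 8
  add 168.0.0.0/8 -> H2 at depth 8
  - 12.0.0.0/8 clear@8
  lookup 12.211.114.205: bits 00001100110100110111001011001101 walk d0:H2→d1:-→d2:-→d3:-→d4:-→d5:-→d6:-→d7:-→d8:-→d9:-→d10:-→d11:-→d12:H2→d13:-→d14:-→d15:-→d16:-→d17:-→d18:-→d19:-→d20:-→d21:-→d22:-→d23:-→d24:H5→d25:-→d26:-→d27:-→d28:-→d29:-→d30:-→d31:-→d32:H3 -> H3

== LOOKUPS ==
["H5","H5","H0","H0","H2","H2","H6","H0","H6","H3","H2","H0","H3"]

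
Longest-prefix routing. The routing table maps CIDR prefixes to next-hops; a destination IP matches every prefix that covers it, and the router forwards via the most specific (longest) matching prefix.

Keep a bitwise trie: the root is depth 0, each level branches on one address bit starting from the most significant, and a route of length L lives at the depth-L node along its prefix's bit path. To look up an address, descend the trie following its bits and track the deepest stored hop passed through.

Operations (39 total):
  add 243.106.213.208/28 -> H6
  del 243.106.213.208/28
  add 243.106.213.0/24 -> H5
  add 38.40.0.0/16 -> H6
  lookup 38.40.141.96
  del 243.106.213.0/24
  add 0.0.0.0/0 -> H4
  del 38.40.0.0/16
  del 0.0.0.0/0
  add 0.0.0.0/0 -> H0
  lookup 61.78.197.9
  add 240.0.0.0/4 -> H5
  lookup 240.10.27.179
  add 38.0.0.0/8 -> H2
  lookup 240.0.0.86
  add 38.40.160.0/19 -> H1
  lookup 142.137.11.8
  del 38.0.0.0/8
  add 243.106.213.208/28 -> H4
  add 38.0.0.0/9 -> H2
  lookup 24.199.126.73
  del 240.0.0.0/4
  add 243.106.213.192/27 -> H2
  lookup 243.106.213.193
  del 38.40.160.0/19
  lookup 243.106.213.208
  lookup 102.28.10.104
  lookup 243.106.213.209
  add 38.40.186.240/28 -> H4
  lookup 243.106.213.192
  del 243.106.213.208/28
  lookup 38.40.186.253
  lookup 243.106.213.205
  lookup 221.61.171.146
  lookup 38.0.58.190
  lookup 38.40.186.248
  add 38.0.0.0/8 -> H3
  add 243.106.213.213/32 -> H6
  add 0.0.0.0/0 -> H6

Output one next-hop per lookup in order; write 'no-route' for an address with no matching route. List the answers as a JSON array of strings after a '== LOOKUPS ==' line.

Trace:
  + 243.106.213.208/28 (H6) depth=28
  del 243.106.213.208/28 (clear depth 28)
  + 243.106.213.0/24 (H5) depth=24
  + 38.40.0.0/16 (H6) depth=16
  ? 38.40.141.96  path d0:-→d1:-→d2:-→d3:-→d4:-→d5:-→d6:-→d7:-→d8:-→d9:-→d10:-→d11:-→d12:-→d13:-→d14:-→d15:-→d16:H6  best=H6
  del 243.106.213.0/24 (clear depth 24)
  + 0.0.0.0/0 (H4) depth=0
  del 38.40.0.0/16 (clear depth 16)
  del 0.0.0.0/0 (clear depth 0)
  + 0.0.0.0/0 (H0) depth=0
  ? 61.78.197.9  path d0:H0→d1:-→d2:-→d3:-  best=H0
  + 240.0.0.0/4 (H5) depth=4
  ? 240.10.27.179  path d0:H0→d1:-→d2:-→d3:-→d4:H5→d5:-→d6:-  best=H5
  + 38.0.0.0/8 (H2) depth=8
  ? 240.0.0.86  path d0:H0→d1:-→d2:-→d3:-→d4:H5→d5:-→d6:-  best=H5
  + 38.40.160.0/19 (H1) depth=19
  ? 142.137.11.8  path d0:H0→d1:-  best=H0
  del 38.0.0.0/8 (clear depth 8)
  + 243.106.213.208/28 (H4) depth=28
  + 38.0.0.0/9 (H2) depth=9
  ? 24.199.126.73  path d0:H0→d1:-→d2:-  best=H0
  del 240.0.0.0/4 (clear depth 4)
  + 243.106.213.192/27 (H2) depth=27
  ? 243.106.213.193  path d0:H0→d1:-→d2:-→d3:-→d4:-→d5:-→d6:-→d7:-→d8:-→d9:-→d10:-→d11:-→d12:-→d13:-→d14:-→d15:-→d16:-→d17:-→d18:-→d19:-→d20:-→d21:-→d22:-→d23:-→d24:-→d25:-→d26:-→d27:H2  best=H2
  del 38.40.160.0/19 (clear depth 19)
  ? 243.106.213.208  path d0:H0→d1:-→d2:-→d3:-→d4:-→d5:-→d6:-→d7:-→d8:-→d9:-→d10:-→d11:-→d12:-→d13:-→d14:-→d15:-→d16:-→d17:-→d18:-→d19:-→d20:-→d21:-→d22:-→d23:-→d24:-→d25:-→d26:-→d27:H2→d28:H4  best=H4
  ? 102.28.10.104  path d0:H0→d1:-  best=H0
  ? 243.106.213.209  path d0:H0→d1:-→d2:-→d3:-→d4:-→d5:-→d6:-→d7:-→d8:-→d9:-→d10:-→d11:-→d12:-→d13:-→d14:-→d15:-→d16:-→d17:-→d18:-→d19:-→d20:-→d21:-→d22:-→d23:-→d24:-→d25:-→d26:-→d27:H2→d28:H4  best=H4
  + 38.40.186.240/28 (H4) depth=28
  ? 243.106.213.192  path d0:H0→d1:-→d2:-→d3:-→d4:-→d5:-→d6:-→d7:-→d8:-→d9:-→d10:-→d11:-→d12:-→d13:-→d14:-→d15:-→d16:-→d17:-→d18:-→d19:-→d20:-→d21:-→d22:-→d23:-→d24:-→d25:-→d26:-→d27:H2  best=H2
  del 243.106.213.208/28 (clear depth 28)
  ? 38.40.186.253  path d0:H0→d1:-→d2:-→d3:-→d4:-→d5:-→d6:-→d7:-→d8:-→d9:H2→d10:-→d11:-→d12:-→d13:-→d14:-→d15:-→d16:-→d17:-→d18:-→d19:-→d20:-→d21:-→d22:-→d23:-→d24:-→d25:-→d26:-→d27:-→d28:H4  best=H4
  ? 243.106.213.205  path d0:H0→d1:-→d2:-→d3:-→d4:-→d5:-→d6:-→d7:-→d8:-→d9:-→d10:-→d11:-→d12:-→d13:-→d14:-→d15:-→d16:-→d17:-→d18:-→d19:-→d20:-→d21:-→d22:-→d23:-→d24:-→d25:-→d26:-→d27:H2  best=H2
  ? 221.61.171.146  path d0:H0→d1:-→d2:-  best=H0
  ? 38.0.58.190  path d0:H0→d1:-→d2:-→d3:-→d4:-→d5:-→d6:-→d7:-→d8:-→d9:H2→d10:-  best=H2
  ? 38.40.186.248  path d0:H0→d1:-→d2:-→d3:-→d4:-→d5:-→d6:-→d7:-→d8:-→d9:H2→d10:-→d11:-→d12:-→d13:-→d14:-→d15:-→d16:-→d17:-→d18:-→d19:-→d20:-→d21:-→d22:-→d23:-→d24:-→d25:-→d26:-→d27:-→d28:H4  best=H4
  + 38.0.0.0/8 (H3) depth=8
  + 243.106.213.213/32 (H6) depth=32
  + 0.0.0.0/0 (H6) depth=0

== LOOKUPS ==
["H6","H0","H5","H5","H0","H0","H2","H4","H0","H4","H2","H4","H2","H0","H2","H4"]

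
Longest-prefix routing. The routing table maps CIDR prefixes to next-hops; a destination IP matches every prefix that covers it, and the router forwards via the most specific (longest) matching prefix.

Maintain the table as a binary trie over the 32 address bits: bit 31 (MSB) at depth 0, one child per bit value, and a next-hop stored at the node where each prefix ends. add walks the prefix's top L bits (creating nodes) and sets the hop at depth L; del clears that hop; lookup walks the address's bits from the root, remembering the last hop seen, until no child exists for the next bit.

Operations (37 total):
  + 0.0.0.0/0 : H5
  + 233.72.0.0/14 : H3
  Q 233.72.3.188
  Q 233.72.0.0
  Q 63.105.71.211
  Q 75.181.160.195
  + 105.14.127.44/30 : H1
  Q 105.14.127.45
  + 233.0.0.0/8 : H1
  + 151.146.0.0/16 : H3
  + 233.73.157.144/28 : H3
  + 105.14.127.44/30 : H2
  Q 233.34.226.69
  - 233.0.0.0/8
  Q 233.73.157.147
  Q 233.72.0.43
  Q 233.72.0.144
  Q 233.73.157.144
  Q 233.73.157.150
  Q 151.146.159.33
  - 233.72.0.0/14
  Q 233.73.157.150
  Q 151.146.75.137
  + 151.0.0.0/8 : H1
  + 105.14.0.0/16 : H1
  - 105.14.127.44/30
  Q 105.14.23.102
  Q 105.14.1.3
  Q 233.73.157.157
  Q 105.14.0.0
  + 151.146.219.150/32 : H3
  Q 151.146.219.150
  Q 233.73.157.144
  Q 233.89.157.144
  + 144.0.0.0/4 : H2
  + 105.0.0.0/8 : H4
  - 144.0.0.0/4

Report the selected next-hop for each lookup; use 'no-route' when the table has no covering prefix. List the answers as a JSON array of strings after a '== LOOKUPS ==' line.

Trace:
  + 0.0.0.0/0 (H5) depth=0
  + 233.72.0.0/14 (H3) depth=14
  Q 233.72.3.188: descend 11101001010010 ; hops seen [H5,H3] ; pick H3
  Q 233.72.0.0: descend 11101001010010 ; hops seen [H5,H3] ; pick H3
  Q 63.105.71.211: descend ε ; hops seen [H5] ; pick H5
  Q 75.181.160.195: descend ε ; hops seen [H5] ; pick H5
  + 105.14.127.44/30 (H1) depth=30
  Q 105.14.127.45: descend 011010010000111001111111001011 ; hops seen [H5,H1] ; pick H1
  + 233.0.0.0/8 (H1) depth=8
  + 151.146.0.0/16 (H3) depth=16
  + 233.73.157.144/28 (H3) depth=28
  + 105.14.127.44/30 (H2) depth=30
  Q 233.34.226.69: descend 111010010 ; hops seen [H5,H1] ; pick H1
  del 233.0.0.0/8 (clear depth 8)
  Q 233.73.157.147: descend 1110100101001001100111011001 ; hops seen [H5,H3,H3] ; pick H3
  Q 233.72.0.43: descend 111010010100100 ; hops seen [H5,H3] ; pick H3
  Q 233.72.0.144: descend 111010010100100 ; hops seen [H5,H3] ; pick H3
  Q 233.73.157.144: descend 1110100101001001100111011001 ; hops seen [H5,H3,H3] ; pick H3
  Q 233.73.157.150: descend 1110100101001001100111011001 ; hops seen [H5,H3,H3] ; pick H3
  Q 151.146.159.33: descend 1001011110010010 ; hops seen [H5,H3] ; pick H3
  del 233.72.0.0/14 (clear depth 14)
  Q 233.73.157.150: descend 1110100101001001100111011001 ; hops seen [H5,H3] ; pick H3
  Q 151.146.75.137: descend 1001011110010010 ; hops seen [H5,H3] ; pick H3
  + 151.0.0.0/8 (H1) depth=8
  + 105.14.0.0/16 (H1) depth=16
  del 105.14.127.44/30 (clear depth 30)
  Q 105.14.23.102: descend 01101001000011100 ; hops seen [H5,H1] ; pick H1
  Q 105.14.1.3: descend 01101001000011100 ; hops seen [H5,H1] ; pick H1
  Q 233.73.157.157: descend 1110100101001001100111011001 ; hops seen [H5,H3] ; pick H3
  Q 105.14.0.0: descend 01101001000011100 ; hops seen [H5,H1] ; pick H1
  + 151.146.219.150/32 (H3) depth=32
  Q 151.146.219.150: descend 10010111100100101101101110010110 ; hops seen [H5,H1,H3,H3] ; pick H3
  Q 233.73.157.144: descend 1110100101001001100111011001 ; hops seen [H5,H3] ; pick H3
  Q 233.89.157.144: descend 11101001010 ; hops seen [H5] ; pick H5
  + 144.0.0.0/4 (H2) depth=4
  + 105.0.0.0/8 (H4) depth=8
  del 144.0.0.0/4 (clear depth 4)

== LOOKUPS ==
["H3","H3","H5","H5","H1","H1","H3","H3","H3","H3","H3","H3","H3","H3","H1","H1","H3","H1","H3","H3","H5"]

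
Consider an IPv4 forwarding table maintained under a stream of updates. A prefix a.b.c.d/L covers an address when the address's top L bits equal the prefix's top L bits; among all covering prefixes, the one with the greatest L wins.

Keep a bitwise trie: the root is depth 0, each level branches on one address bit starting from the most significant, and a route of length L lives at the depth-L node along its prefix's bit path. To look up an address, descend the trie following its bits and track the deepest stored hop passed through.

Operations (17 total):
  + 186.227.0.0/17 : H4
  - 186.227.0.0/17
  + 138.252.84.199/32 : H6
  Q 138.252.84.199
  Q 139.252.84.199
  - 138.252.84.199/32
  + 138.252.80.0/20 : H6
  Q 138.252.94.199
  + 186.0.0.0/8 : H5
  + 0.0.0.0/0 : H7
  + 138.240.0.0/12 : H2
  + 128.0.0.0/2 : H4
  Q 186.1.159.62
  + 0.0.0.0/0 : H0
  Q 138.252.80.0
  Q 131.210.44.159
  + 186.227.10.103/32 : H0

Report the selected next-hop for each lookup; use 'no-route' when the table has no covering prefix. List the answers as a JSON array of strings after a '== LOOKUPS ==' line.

Process each operation:
  add 186.227.0.0/17 -> H4 at depth 17
  del 186.227.0.0/17 (clear depth 17)
  add 138.252.84.199/32 -> H6 at depth 32
  ? 138.252.84.199  path d0:-→d1:-→d2:-→d3:-→d4:-→d5:-→d6:-→d7:-→d8:-→d9:-→d10:-→d11:-→d12:-→d13:-→d14:-→d15:-→d16:-→d17:-→d18:-→d19:-→d20:-→d21:-→d22:-→d23:-→d24:-→d25:-→d26:-→d27:-→d28:-→d29:-→d30:-→d31:-→d32:H6  best=H6
  ? 139.252.84.199  path d0:-→d1:-→d2:-→d3:-→d4:-→d5:-→d6:-→d7:-  best=no-route
  del 138.252.84.199/32 (clear depth 32)
  add 138.252.80.0/20 -> H6 at depth 20
  ? 138.252.94.199  path d0:-→d1:-→d2:-→d3:-→d4:-→d5:-→d6:-→d7:-→d8:-→d9:-→d10:-→d11:-→d12:-→d13:-→d14:-→d15:-→d16:-→d17:-→d18:-→d19:-→d20:H6  best=H6
  add 186.0.0.0/8 -> H5 at depth 8
  add 0.0.0.0/0 -> H7 at depth 0
  add 138.240.0.0/12 -> H2 at depth 12
  add 128.0.0.0/2 -> H4 at depth 2
  ? 186.1.159.62  path d0:H7→d1:-→d2:H4→d3:-→d4:-→d5:-→d6:-→d7:-→d8:H5  best=H5
  add 0.0.0.0/0 -> H0 at depth 0
  ? 138.252.80.0  path d0:H0→d1:-→d2:H4→d3:-→d4:-→d5:-→d6:-→d7:-→d8:-→d9:-→d10:-→d11:-→d12:H2→d13:-→d14:-→d15:-→d16:-→d17:-→d18:-→d19:-→d20:H6→d21:-  best=H6
  ? 131.210.44.159  path d0:H0→d1:-→d2:H4→d3:-→d4:-  best=H4
  add 186.227.10.103/32 -> H0 at depth 32

== LOOKUPS ==
["H6","no-route","H6","H5","H6","H4"]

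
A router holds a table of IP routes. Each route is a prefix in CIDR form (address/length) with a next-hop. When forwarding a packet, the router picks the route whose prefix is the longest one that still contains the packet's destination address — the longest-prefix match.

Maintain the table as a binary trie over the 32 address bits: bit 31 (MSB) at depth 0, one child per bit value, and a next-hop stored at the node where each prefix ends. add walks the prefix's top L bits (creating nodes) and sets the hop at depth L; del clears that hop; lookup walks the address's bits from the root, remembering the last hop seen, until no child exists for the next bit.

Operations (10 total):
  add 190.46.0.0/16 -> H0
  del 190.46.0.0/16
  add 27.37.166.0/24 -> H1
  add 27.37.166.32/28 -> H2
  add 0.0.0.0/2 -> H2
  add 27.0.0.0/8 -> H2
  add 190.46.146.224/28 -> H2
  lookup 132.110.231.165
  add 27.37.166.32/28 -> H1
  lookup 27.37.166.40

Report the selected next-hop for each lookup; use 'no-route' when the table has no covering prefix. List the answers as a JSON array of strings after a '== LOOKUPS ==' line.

Trace:
  add 190.46.0.0/16 -> H0 at depth 16
  - 190.46.0.0/16 clear@16
  add 27.37.166.0/24 -> H1 at depth 24
  add 27.37.166.32/28 -> H2 at depth 28
  add 0.0.0.0/2 -> H2 at depth 2
  add 27.0.0.0/8 -> H2 at depth 8
  add 190.46.146.224/28 -> H2 at depth 28
  Q 132.110.231.165: descend 10 ; hops seen [∅] ; pick no-route
  add 27.37.166.32/28 -> H1 at depth 28
  Q 27.37.166.40: descend 0001101100100101101001100010 ; hops seen [H2,H2,H1,H1] ; pick H1

== LOOKUPS ==
["no-route","H1"]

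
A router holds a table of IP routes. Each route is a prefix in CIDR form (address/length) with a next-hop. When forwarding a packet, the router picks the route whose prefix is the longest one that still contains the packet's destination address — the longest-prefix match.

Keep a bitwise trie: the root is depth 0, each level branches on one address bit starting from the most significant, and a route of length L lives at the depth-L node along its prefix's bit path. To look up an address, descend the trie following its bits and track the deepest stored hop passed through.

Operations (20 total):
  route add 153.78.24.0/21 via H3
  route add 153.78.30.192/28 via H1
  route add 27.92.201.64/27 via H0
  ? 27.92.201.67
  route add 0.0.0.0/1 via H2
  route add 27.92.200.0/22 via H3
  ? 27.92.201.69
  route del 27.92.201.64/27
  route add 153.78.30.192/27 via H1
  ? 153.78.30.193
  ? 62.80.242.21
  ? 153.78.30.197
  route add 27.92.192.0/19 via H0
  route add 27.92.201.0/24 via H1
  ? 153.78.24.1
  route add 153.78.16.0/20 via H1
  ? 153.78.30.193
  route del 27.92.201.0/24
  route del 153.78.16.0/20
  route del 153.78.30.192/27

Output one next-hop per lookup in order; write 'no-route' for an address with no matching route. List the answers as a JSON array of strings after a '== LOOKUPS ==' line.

Trace:
  + 153.78.24.0/21 (H3) depth=21
  + 153.78.30.192/28 (H1) depth=28
  + 27.92.201.64/27 (H0) depth=27
  lookup 27.92.201.67: bits 000110110101110011001001010 walk d0:-→d1:-→d2:-→d3:-→d4:-→d5:-→d6:-→d7:-→d8:-→d9:-→d10:-→d11:-→d12:-→d13:-→d14:-→d15:-→d16:-→d17:-→d18:-→d19:-→d20:-→d21:-→d22:-→d23:-→d24:-→d25:-→d26:-→d27:H0 -> H0
  + 0.0.0.0/1 (H2) depth=1
  + 27.92.200.0/22 (H3) depth=22
  lookup 27.92.201.69: bits 000110110101110011001001010 walk d0:-→d1:H2→d2:-→d3:-→d4:-→d5:-→d6:-→d7:-→d8:-→d9:-→d10:-→d11:-→d12:-→d13:-→d14:-→d15:-→d16:-→d17:-→d18:-→d19:-→d20:-→d21:-→d22:H3→d23:-→d24:-→d25:-→d26:-→d27:H0 -> H0
  del 27.92.201.64/27 (clear depth 27)
  + 153.78.30.192/27 (H1) depth=27
  lookup 153.78.30.193: bits 1001100101001110000111101100 walk d0:-→d1:-→d2:-→d3:-→d4:-→d5:-→d6:-→d7:-→d8:-→d9:-→d10:-→d11:-→d12:-→d13:-→d14:-→d15:-→d16:-→d17:-→d18:-→d19:-→d20:-→d21:H3→d22:-→d23:-→d24:-→d25:-→d26:-→d27:H1→d28:H1 -> H1
  lookup 62.80.242.21: bits 00 walk d0:-→d1:H2→d2:- -> H2
  lookup 153.78.30.197: bits 1001100101001110000111101100 walk d0:-→d1:-→d2:-→d3:-→d4:-→d5:-→d6:-→d7:-→d8:-→d9:-→d10:-→d11:-→d12:-→d13:-→d14:-→d15:-→d16:-→d17:-→d18:-→d19:-→d20:-→d21:H3→d22:-→d23:-→d24:-→d25:-→d26:-→d27:H1→d28:H1 -> H1
  + 27.92.192.0/19 (H0) depth=19
  + 27.92.201.0/24 (H1) depth=24
  lookup 153.78.24.1: bits 100110010100111000011 walk d0:-→d1:-→d2:-→d3:-→d4:-→d5:-→d6:-→d7:-→d8:-→d9:-→d10:-→d11:-→d12:-→d13:-→d14:-→d15:-→d16:-→d17:-→d18:-→d19:-→d20:-→d21:H3 -> H3
  + 153.78.16.0/20 (H1) depth=20
  lookup 153.78.30.193: bits 1001100101001110000111101100 walk d0:-→d1:-→d2:-→d3:-→d4:-→d5:-→d6:-→d7:-→d8:-→d9:-→d10:-→d11:-→d12:-→d13:-→d14:-→d15:-→d16:-→d17:-→d18:-→d19:-→d20:H1→d21:H3→d22:-→d23:-→d24:-→d25:-→d26:-→d27:H1→d28:H1 -> H1
  del 27.92.201.0/24 (clear depth 24)
  del 153.78.16.0/20 (clear depth 20)
  del 153.78.30.192/27 (clear depth 27)

== LOOKUPS ==
["H0","H0","H1","H2","H1","H3","H1"]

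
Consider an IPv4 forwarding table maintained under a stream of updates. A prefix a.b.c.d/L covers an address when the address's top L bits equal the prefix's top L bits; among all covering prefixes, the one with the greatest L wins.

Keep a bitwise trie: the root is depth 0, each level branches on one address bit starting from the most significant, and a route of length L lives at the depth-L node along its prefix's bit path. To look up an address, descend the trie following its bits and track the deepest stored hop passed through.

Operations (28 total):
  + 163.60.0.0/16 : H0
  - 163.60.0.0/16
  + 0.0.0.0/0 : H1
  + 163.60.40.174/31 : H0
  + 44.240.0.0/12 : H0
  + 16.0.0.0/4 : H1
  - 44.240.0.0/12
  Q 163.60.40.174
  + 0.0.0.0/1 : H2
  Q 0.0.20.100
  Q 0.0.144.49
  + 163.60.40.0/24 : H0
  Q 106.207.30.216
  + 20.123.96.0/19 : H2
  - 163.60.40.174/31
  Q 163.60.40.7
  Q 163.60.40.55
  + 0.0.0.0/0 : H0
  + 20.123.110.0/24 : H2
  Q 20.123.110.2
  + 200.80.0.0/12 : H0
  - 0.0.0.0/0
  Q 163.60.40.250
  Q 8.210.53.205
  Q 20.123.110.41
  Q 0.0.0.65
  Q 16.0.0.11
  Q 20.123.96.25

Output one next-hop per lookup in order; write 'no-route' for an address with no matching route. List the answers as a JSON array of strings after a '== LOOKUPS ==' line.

Apply in order:
  + 163.60.0.0/16 (H0) depth=16
  del 163.60.0.0/16 (clear depth 16)
  + 0.0.0.0/0 (H1) depth=0
  + 163.60.40.174/31 (H0) depth=31
  + 44.240.0.0/12 (H0) depth=12
  + 16.0.0.0/4 (H1) depth=4
  del 44.240.0.0/12 (clear depth 12)
  ? 163.60.40.174  path d0:H1→d1:-→d2:-→d3:-→d4:-→d5:-→d6:-→d7:-→d8:-→d9:-→d10:-→d11:-→d12:-→d13:-→d14:-→d15:-→d16:-→d17:-→d18:-→d19:-→d20:-→d21:-→d22:-→d23:-→d24:-→d25:-→d26:-→d27:-→d28:-→d29:-→d30:-→d31:H0  best=H0
  + 0.0.0.0/1 (H2) depth=1
  ? 0.0.20.100  path d0:H1→d1:H2→d2:-→d3:-  best=H2
  ? 0.0.144.49  path d0:H1→d1:H2→d2:-→d3:-  best=H2
  + 163.60.40.0/24 (H0) depth=24
  ? 106.207.30.216  path d0:H1→d1:H2  best=H2
  + 20.123.96.0/19 (H2) depth=19
  del 163.60.40.174/31 (clear depth 31)
  ? 163.60.40.7  path d0:H1→d1:-→d2:-→d3:-→d4:-→d5:-→d6:-→d7:-→d8:-→d9:-→d10:-→d11:-→d12:-→d13:-→d14:-→d15:-→d16:-→d17:-→d18:-→d19:-→d20:-→d21:-→d22:-→d23:-→d24:H0  best=H0
  ? 163.60.40.55  path d0:H1→d1:-→d2:-→d3:-→d4:-→d5:-→d6:-→d7:-→d8:-→d9:-→d10:-→d11:-→d12:-→d13:-→d14:-→d15:-→d16:-→d17:-→d18:-→d19:-→d20:-→d21:-→d22:-→d23:-→d24:H0  best=H0
  + 0.0.0.0/0 (H0) depth=0
  + 20.123.110.0/24 (H2) depth=24
  ? 20.123.110.2  path d0:H0→d1:H2→d2:-→d3:-→d4:H1→d5:-→d6:-→d7:-→d8:-→d9:-→d10:-→d11:-→d12:-→d13:-→d14:-→d15:-→d16:-→d17:-→d18:-→d19:H2→d20:-→d21:-→d22:-→d23:-→d24:H2  best=H2
  + 200.80.0.0/12 (H0) depth=12
  del 0.0.0.0/0 (clear depth 0)
  ? 163.60.40.250  path d0:-→d1:-→d2:-→d3:-→d4:-→d5:-→d6:-→d7:-→d8:-→d9:-→d10:-→d11:-→d12:-→d13:-→d14:-→d15:-→d16:-→d17:-→d18:-→d19:-→d20:-→d21:-→d22:-→d23:-→d24:H0→d25:-  best=H0
  ? 8.210.53.205  path d0:-→d1:H2→d2:-→d3:-  best=H2
  ? 20.123.110.41  path d0:-→d1:H2→d2:-→d3:-→d4:H1→d5:-→d6:-→d7:-→d8:-→d9:-→d10:-→d11:-→d12:-→d13:-→d14:-→d15:-→d16:-→d17:-→d18:-→d19:H2→d20:-→d21:-→d22:-→d23:-→d24:H2  best=H2
  ? 0.0.0.65  path d0:-→d1:H2→d2:-→d3:-  best=H2
  ? 16.0.0.11  path d0:-→d1:H2→d2:-→d3:-→d4:H1→d5:-  best=H1
  ? 20.123.96.25  path d0:-→d1:H2→d2:-→d3:-→d4:H1→d5:-→d6:-→d7:-→d8:-→d9:-→d10:-→d11:-→d12:-→d13:-→d14:-→d15:-→d16:-→d17:-→d18:-→d19:H2→d20:-  best=H2

== LOOKUPS ==
["H0","H2","H2","H2","H0","H0","H2","H0","H2","H2","H2","H1","H2"]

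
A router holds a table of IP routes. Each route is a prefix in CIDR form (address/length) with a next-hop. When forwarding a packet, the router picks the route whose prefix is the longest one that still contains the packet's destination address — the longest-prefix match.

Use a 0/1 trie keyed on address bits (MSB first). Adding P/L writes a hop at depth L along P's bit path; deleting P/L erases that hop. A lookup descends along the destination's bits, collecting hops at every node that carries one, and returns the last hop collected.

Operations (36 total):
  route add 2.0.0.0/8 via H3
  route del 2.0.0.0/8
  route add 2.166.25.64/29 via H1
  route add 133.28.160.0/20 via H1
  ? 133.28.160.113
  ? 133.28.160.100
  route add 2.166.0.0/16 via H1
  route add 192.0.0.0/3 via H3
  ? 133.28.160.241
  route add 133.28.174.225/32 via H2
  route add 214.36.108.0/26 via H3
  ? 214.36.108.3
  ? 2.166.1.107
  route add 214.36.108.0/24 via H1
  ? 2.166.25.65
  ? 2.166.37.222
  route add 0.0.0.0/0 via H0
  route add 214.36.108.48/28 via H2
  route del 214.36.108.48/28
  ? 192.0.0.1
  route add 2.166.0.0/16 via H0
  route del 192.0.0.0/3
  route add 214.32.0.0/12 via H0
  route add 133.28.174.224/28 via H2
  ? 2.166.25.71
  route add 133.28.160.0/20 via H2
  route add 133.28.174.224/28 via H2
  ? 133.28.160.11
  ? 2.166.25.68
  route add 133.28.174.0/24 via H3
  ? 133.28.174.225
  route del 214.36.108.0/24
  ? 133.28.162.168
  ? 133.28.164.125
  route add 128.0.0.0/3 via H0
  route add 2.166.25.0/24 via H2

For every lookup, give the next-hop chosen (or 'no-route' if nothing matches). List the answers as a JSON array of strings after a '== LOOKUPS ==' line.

Trace:
  + 2.0.0.0/8 (H3) depth=8
  del 2.0.0.0/8 (clear depth 8)
  + 2.166.25.64/29 (H1) depth=29
  + 133.28.160.0/20 (H1) depth=20
  Q 133.28.160.113: descend 10000101000111001010 ; hops seen [H1] ; pick H1
  Q 133.28.160.100: descend 10000101000111001010 ; hops seen [H1] ; pick H1
  + 2.166.0.0/16 (H1) depth=16
  + 192.0.0.0/3 (H3) depth=3
  Q 133.28.160.241: descend 10000101000111001010 ; hops seen [H1] ; pick H1
  + 133.28.174.225/32 (H2) depth=32
  + 214.36.108.0/26 (H3) depth=26
  Q 214.36.108.3: descend 11010110001001000110110000 ; hops seen [H3,H3] ; pick H3
  Q 2.166.1.107: descend 0000001010100110000 ; hops seen [H1] ; pick H1
  + 214.36.108.0/24 (H1) depth=24
  Q 2.166.25.65: descend 00000010101001100001100101000 ; hops seen [H1,H1] ; pick H1
  Q 2.166.37.222: descend 000000101010011000 ; hops seen [H1] ; pick H1
  + 0.0.0.0/0 (H0) depth=0
  + 214.36.108.48/28 (H2) depth=28
  del 214.36.108.48/28 (clear depth 28)
  Q 192.0.0.1: descend 110 ; hops seen [H0,H3] ; pick H3
  + 2.166.0.0/16 (H0) depth=16
  del 192.0.0.0/3 (clear depth 3)
  + 214.32.0.0/12 (H0) depth=12
  + 133.28.174.224/28 (H2) depth=28
  Q 2.166.25.71: descend 00000010101001100001100101000 ; hops seen [H0,H0,H1] ; pick H1
  + 133.28.160.0/20 (H2) depth=20
  + 133.28.174.224/28 (H2) depth=28
  Q 133.28.160.11: descend 10000101000111001010 ; hops seen [H0,H2] ; pick H2
  Q 2.166.25.68: descend 00000010101001100001100101000 ; hops seen [H0,H0,H1] ; pick H1
  + 133.28.174.0/24 (H3) depth=24
  Q 133.28.174.225: descend 10000101000111001010111011100001 ; hops seen [H0,H2,H3,H2,H2] ; pick H2
  del 214.36.108.0/24 (clear depth 24)
  Q 133.28.162.168: descend 10000101000111001010 ; hops seen [H0,H2] ; pick H2
  Q 133.28.164.125: descend 10000101000111001010 ; hops seen [H0,H2] ; pick H2
  + 128.0.0.0/3 (H0) depth=3
  + 2.166.25.0/24 (H2) depth=24

== LOOKUPS ==
["H1","H1","H1","H3","H1","H1","H1","H3","H1","H2","H1","H2","H2","H2"]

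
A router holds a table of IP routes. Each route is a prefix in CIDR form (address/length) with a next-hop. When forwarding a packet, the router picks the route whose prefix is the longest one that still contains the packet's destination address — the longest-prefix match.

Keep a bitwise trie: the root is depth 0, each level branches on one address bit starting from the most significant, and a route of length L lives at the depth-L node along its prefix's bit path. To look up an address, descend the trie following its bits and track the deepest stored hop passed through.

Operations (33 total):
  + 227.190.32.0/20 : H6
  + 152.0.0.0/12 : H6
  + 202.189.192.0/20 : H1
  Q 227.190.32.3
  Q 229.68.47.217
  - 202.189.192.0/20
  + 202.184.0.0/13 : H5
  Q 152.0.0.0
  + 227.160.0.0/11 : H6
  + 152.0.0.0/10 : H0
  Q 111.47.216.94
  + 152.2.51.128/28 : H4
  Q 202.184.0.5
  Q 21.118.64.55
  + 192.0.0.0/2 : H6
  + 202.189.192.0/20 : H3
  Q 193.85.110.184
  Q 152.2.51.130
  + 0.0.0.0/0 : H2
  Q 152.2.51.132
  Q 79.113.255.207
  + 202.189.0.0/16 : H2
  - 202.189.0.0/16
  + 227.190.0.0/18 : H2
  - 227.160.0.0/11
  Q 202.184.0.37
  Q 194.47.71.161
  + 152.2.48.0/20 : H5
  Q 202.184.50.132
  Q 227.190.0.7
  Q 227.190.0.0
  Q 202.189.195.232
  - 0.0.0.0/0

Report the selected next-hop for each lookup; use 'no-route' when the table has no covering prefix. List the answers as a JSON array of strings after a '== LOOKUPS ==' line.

Apply in order:
  + 227.190.32.0/20 (H6) depth=20
  + 152.0.0.0/12 (H6) depth=12
  + 202.189.192.0/20 (H1) depth=20
  ? 227.190.32.3  path d0:-→d1:-→d2:-→d3:-→d4:-→d5:-→d6:-→d7:-→d8:-→d9:-→d10:-→d11:-→d12:-→d13:-→d14:-→d15:-→d16:-→d17:-→d18:-→d19:-→d20:H6  best=H6
  ? 229.68.47.217  path d0:-→d1:-→d2:-→d3:-→d4:-→d5:-  best=no-route
  del 202.189.192.0/20 (clear depth 20)
  + 202.184.0.0/13 (H5) depth=13
  ? 152.0.0.0  path d0:-→d1:-→d2:-→d3:-→d4:-→d5:-→d6:-→d7:-→d8:-→d9:-→d10:-→d11:-→d12:H6  best=H6
  + 227.160.0.0/11 (H6) depth=11
  + 152.0.0.0/10 (H0) depth=10
  ? 111.47.216.94  path d0:-  best=no-route
  + 152.2.51.128/28 (H4) depth=28
  ? 202.184.0.5  path d0:-→d1:-→d2:-→d3:-→d4:-→d5:-→d6:-→d7:-→d8:-→d9:-→d10:-→d11:-→d12:-→d13:H5  best=H5
  ? 21.118.64.55  path d0:-  best=no-route
  + 192.0.0.0/2 (H6) depth=2
  + 202.189.192.0/20 (H3) depth=20
  ? 193.85.110.184  path d0:-→d1:-→d2:H6→d3:-→d4:-  best=H6
  ? 152.2.51.130  path d0:-→d1:-→d2:-→d3:-→d4:-→d5:-→d6:-→d7:-→d8:-→d9:-→d10:H0→d11:-→d12:H6→d13:-→d14:-→d15:-→d16:-→d17:-→d18:-→d19:-→d20:-→d21:-→d22:-→d23:-→d24:-→d25:-→d26:-→d27:-→d28:H4  best=H4
  + 0.0.0.0/0 (H2) depth=0
  ? 152.2.51.132  path d0:H2→d1:-→d2:-→d3:-→d4:-→d5:-→d6:-→d7:-→d8:-→d9:-→d10:H0→d11:-→d12:H6→d13:-→d14:-→d15:-→d16:-→d17:-→d18:-→d19:-→d20:-→d21:-→d22:-→d23:-→d24:-→d25:-→d26:-→d27:-→d28:H4  best=H4
  ? 79.113.255.207  path d0:H2  best=H2
  + 202.189.0.0/16 (H2) depth=16
  del 202.189.0.0/16 (clear depth 16)
  + 227.190.0.0/18 (H2) depth=18
  del 227.160.0.0/11 (clear depth 11)
  ? 202.184.0.37  path d0:H2→d1:-→d2:H6→d3:-→d4:-→d5:-→d6:-→d7:-→d8:-→d9:-→d10:-→d11:-→d12:-→d13:H5  best=H5
  ? 194.47.71.161  path d0:H2→d1:-→d2:H6→d3:-→d4:-  best=H6
  + 152.2.48.0/20 (H5) depth=20
  ? 202.184.50.132  path d0:H2→d1:-→d2:H6→d3:-→d4:-→d5:-→d6:-→d7:-→d8:-→d9:-→d10:-→d11:-→d12:-→d13:H5  best=H5
  ? 227.190.0.7  path d0:H2→d1:-→d2:H6→d3:-→d4:-→d5:-→d6:-→d7:-→d8:-→d9:-→d10:-→d11:-→d12:-→d13:-→d14:-→d15:-→d16:-→d17:-→d18:H2  best=H2
  ? 227.190.0.0  path d0:H2→d1:-→d2:H6→d3:-→d4:-→d5:-→d6:-→d7:-→d8:-→d9:-→d10:-→d11:-→d12:-→d13:-→d14:-→d15:-→d16:-→d17:-→d18:H2  best=H2
  ? 202.189.195.232  path d0:H2→d1:-→d2:H6→d3:-→d4:-→d5:-→d6:-→d7:-→d8:-→d9:-→d10:-→d11:-→d12:-→d13:H5→d14:-→d15:-→d16:-→d17:-→d18:-→d19:-→d20:H3  best=H3
  del 0.0.0.0/0 (clear depth 0)

== LOOKUPS ==
["H6","no-route","H6","no-route","H5","no-route","H6","H4","H4","H2","H5","H6","H5","H2","H2","H3"]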